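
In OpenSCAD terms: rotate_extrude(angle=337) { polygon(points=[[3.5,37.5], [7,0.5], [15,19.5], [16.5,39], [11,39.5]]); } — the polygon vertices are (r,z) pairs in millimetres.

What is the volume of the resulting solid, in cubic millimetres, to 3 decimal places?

Volume = 18130.279 mm³

Profile (r,z), 5 vertices: (3.5,37.5) (7,0.5) (15,19.5) (16.5,39) (11,39.5)
edge 0: (3.5,37.5)→(7,0.5)  cross = 3.5·0.5 − 7·37.5 = -260.7500; (r_i+r_j)·cross = 10.5·-260.7500 = -2737.8750
edge 1: (7,0.5)→(15,19.5)  cross = 7·19.5 − 15·0.5 = 129.0000; (r_i+r_j)·cross = 22·129.0000 = 2838.0000
edge 2: (15,19.5)→(16.5,39)  cross = 15·39 − 16.5·19.5 = 263.2500; (r_i+r_j)·cross = 31.5·263.2500 = 8292.3750
edge 3: (16.5,39)→(11,39.5)  cross = 16.5·39.5 − 11·39 = 222.7500; (r_i+r_j)·cross = 27.5·222.7500 = 6125.6250
edge 4: (11,39.5)→(3.5,37.5)  cross = 11·37.5 − 3.5·39.5 = 274.2500; (r_i+r_j)·cross = 14.5·274.2500 = 3976.6250
Σcross = 628.5000 → A = |Σcross|/2 = 314.2500 mm²
Σ(r_i+r_j)·cross = 18494.7500 → first moment M = |Σ|/6 = 3082.4583
R_c = M/A = 3082.4583/314.2500 = 9.8089 mm
θ = 337° = 5.881760 rad
V = θ·R_c·A = 5.881760·9.8089·314.2500 = 18130.279 mm³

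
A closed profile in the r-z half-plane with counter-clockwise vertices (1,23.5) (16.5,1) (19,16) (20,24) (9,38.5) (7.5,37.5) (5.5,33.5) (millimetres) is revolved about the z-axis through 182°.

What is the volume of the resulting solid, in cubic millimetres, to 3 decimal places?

Profile (r,z), 7 vertices: (1,23.5) (16.5,1) (19,16) (20,24) (9,38.5) (7.5,37.5) (5.5,33.5)
edge 0: (1,23.5)→(16.5,1)  cross = 1·1 − 16.5·23.5 = -386.7500; (r_i+r_j)·cross = 17.5·-386.7500 = -6768.1250
edge 1: (16.5,1)→(19,16)  cross = 16.5·16 − 19·1 = 245.0000; (r_i+r_j)·cross = 35.5·245.0000 = 8697.5000
edge 2: (19,16)→(20,24)  cross = 19·24 − 20·16 = 136.0000; (r_i+r_j)·cross = 39·136.0000 = 5304.0000
edge 3: (20,24)→(9,38.5)  cross = 20·38.5 − 9·24 = 554.0000; (r_i+r_j)·cross = 29·554.0000 = 16066.0000
edge 4: (9,38.5)→(7.5,37.5)  cross = 9·37.5 − 7.5·38.5 = 48.7500; (r_i+r_j)·cross = 16.5·48.7500 = 804.3750
edge 5: (7.5,37.5)→(5.5,33.5)  cross = 7.5·33.5 − 5.5·37.5 = 45.0000; (r_i+r_j)·cross = 13·45.0000 = 585.0000
edge 6: (5.5,33.5)→(1,23.5)  cross = 5.5·23.5 − 1·33.5 = 95.7500; (r_i+r_j)·cross = 6.5·95.7500 = 622.3750
Σcross = 737.7500 → A = |Σcross|/2 = 368.8750 mm²
Σ(r_i+r_j)·cross = 25311.1250 → first moment M = |Σ|/6 = 4218.5208
R_c = M/A = 4218.5208/368.8750 = 11.4362 mm
θ = 182° = 3.176499 rad
V = θ·R_c·A = 3.176499·11.4362·368.8750 = 13400.128 mm³

Volume = 13400.128 mm³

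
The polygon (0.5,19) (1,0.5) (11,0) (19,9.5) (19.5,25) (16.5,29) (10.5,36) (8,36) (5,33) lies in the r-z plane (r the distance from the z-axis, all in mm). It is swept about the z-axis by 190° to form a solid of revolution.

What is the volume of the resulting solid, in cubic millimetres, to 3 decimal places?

Volume = 16972.760 mm³

Profile (r,z), 9 vertices: (0.5,19) (1,0.5) (11,0) (19,9.5) (19.5,25) (16.5,29) (10.5,36) (8,36) (5,33)
edge 0: (0.5,19)→(1,0.5)  cross = 0.5·0.5 − 1·19 = -18.7500; (r_i+r_j)·cross = 1.5·-18.7500 = -28.1250
edge 1: (1,0.5)→(11,0)  cross = 1·0 − 11·0.5 = -5.5000; (r_i+r_j)·cross = 12·-5.5000 = -66.0000
edge 2: (11,0)→(19,9.5)  cross = 11·9.5 − 19·0 = 104.5000; (r_i+r_j)·cross = 30·104.5000 = 3135.0000
edge 3: (19,9.5)→(19.5,25)  cross = 19·25 − 19.5·9.5 = 289.7500; (r_i+r_j)·cross = 38.5·289.7500 = 11155.3750
edge 4: (19.5,25)→(16.5,29)  cross = 19.5·29 − 16.5·25 = 153.0000; (r_i+r_j)·cross = 36·153.0000 = 5508.0000
edge 5: (16.5,29)→(10.5,36)  cross = 16.5·36 − 10.5·29 = 289.5000; (r_i+r_j)·cross = 27·289.5000 = 7816.5000
edge 6: (10.5,36)→(8,36)  cross = 10.5·36 − 8·36 = 90.0000; (r_i+r_j)·cross = 18.5·90.0000 = 1665.0000
edge 7: (8,36)→(5,33)  cross = 8·33 − 5·36 = 84.0000; (r_i+r_j)·cross = 13·84.0000 = 1092.0000
edge 8: (5,33)→(0.5,19)  cross = 5·19 − 0.5·33 = 78.5000; (r_i+r_j)·cross = 5.5·78.5000 = 431.7500
Σcross = 1065.0000 → A = |Σcross|/2 = 532.5000 mm²
Σ(r_i+r_j)·cross = 30709.5000 → first moment M = |Σ|/6 = 5118.2500
R_c = M/A = 5118.2500/532.5000 = 9.6117 mm
θ = 190° = 3.316126 rad
V = θ·R_c·A = 3.316126·9.6117·532.5000 = 16972.760 mm³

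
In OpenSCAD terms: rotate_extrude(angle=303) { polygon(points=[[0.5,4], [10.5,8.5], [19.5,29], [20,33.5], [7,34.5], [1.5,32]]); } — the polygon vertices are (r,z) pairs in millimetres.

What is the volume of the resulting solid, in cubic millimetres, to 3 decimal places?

Profile (r,z), 6 vertices: (0.5,4) (10.5,8.5) (19.5,29) (20,33.5) (7,34.5) (1.5,32)
edge 0: (0.5,4)→(10.5,8.5)  cross = 0.5·8.5 − 10.5·4 = -37.7500; (r_i+r_j)·cross = 11·-37.7500 = -415.2500
edge 1: (10.5,8.5)→(19.5,29)  cross = 10.5·29 − 19.5·8.5 = 138.7500; (r_i+r_j)·cross = 30·138.7500 = 4162.5000
edge 2: (19.5,29)→(20,33.5)  cross = 19.5·33.5 − 20·29 = 73.2500; (r_i+r_j)·cross = 39.5·73.2500 = 2893.3750
edge 3: (20,33.5)→(7,34.5)  cross = 20·34.5 − 7·33.5 = 455.5000; (r_i+r_j)·cross = 27·455.5000 = 12298.5000
edge 4: (7,34.5)→(1.5,32)  cross = 7·32 − 1.5·34.5 = 172.2500; (r_i+r_j)·cross = 8.5·172.2500 = 1464.1250
edge 5: (1.5,32)→(0.5,4)  cross = 1.5·4 − 0.5·32 = -10.0000; (r_i+r_j)·cross = 2·-10.0000 = -20.0000
Σcross = 792.0000 → A = |Σcross|/2 = 396.0000 mm²
Σ(r_i+r_j)·cross = 20383.2500 → first moment M = |Σ|/6 = 3397.2083
R_c = M/A = 3397.2083/396.0000 = 8.5788 mm
θ = 303° = 5.288348 rad
V = θ·R_c·A = 5.288348·8.5788·396.0000 = 17965.619 mm³

Volume = 17965.619 mm³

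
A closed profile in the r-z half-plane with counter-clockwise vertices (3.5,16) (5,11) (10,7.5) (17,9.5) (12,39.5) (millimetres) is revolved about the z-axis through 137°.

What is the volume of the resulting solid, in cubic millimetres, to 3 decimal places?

Profile (r,z), 5 vertices: (3.5,16) (5,11) (10,7.5) (17,9.5) (12,39.5)
edge 0: (3.5,16)→(5,11)  cross = 3.5·11 − 5·16 = -41.5000; (r_i+r_j)·cross = 8.5·-41.5000 = -352.7500
edge 1: (5,11)→(10,7.5)  cross = 5·7.5 − 10·11 = -72.5000; (r_i+r_j)·cross = 15·-72.5000 = -1087.5000
edge 2: (10,7.5)→(17,9.5)  cross = 10·9.5 − 17·7.5 = -32.5000; (r_i+r_j)·cross = 27·-32.5000 = -877.5000
edge 3: (17,9.5)→(12,39.5)  cross = 17·39.5 − 12·9.5 = 557.5000; (r_i+r_j)·cross = 29·557.5000 = 16167.5000
edge 4: (12,39.5)→(3.5,16)  cross = 12·16 − 3.5·39.5 = 53.7500; (r_i+r_j)·cross = 15.5·53.7500 = 833.1250
Σcross = 464.7500 → A = |Σcross|/2 = 232.3750 mm²
Σ(r_i+r_j)·cross = 14682.8750 → first moment M = |Σ|/6 = 2447.1458
R_c = M/A = 2447.1458/232.3750 = 10.5310 mm
θ = 137° = 2.391101 rad
V = θ·R_c·A = 2.391101·10.5310·232.3750 = 5851.373 mm³

Volume = 5851.373 mm³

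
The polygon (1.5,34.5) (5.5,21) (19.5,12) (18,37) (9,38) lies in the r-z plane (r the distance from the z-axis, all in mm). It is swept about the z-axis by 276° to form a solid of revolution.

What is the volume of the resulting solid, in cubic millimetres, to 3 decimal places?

Profile (r,z), 5 vertices: (1.5,34.5) (5.5,21) (19.5,12) (18,37) (9,38)
edge 0: (1.5,34.5)→(5.5,21)  cross = 1.5·21 − 5.5·34.5 = -158.2500; (r_i+r_j)·cross = 7·-158.2500 = -1107.7500
edge 1: (5.5,21)→(19.5,12)  cross = 5.5·12 − 19.5·21 = -343.5000; (r_i+r_j)·cross = 25·-343.5000 = -8587.5000
edge 2: (19.5,12)→(18,37)  cross = 19.5·37 − 18·12 = 505.5000; (r_i+r_j)·cross = 37.5·505.5000 = 18956.2500
edge 3: (18,37)→(9,38)  cross = 18·38 − 9·37 = 351.0000; (r_i+r_j)·cross = 27·351.0000 = 9477.0000
edge 4: (9,38)→(1.5,34.5)  cross = 9·34.5 − 1.5·38 = 253.5000; (r_i+r_j)·cross = 10.5·253.5000 = 2661.7500
Σcross = 608.2500 → A = |Σcross|/2 = 304.1250 mm²
Σ(r_i+r_j)·cross = 21399.7500 → first moment M = |Σ|/6 = 3566.6250
R_c = M/A = 3566.6250/304.1250 = 11.7275 mm
θ = 276° = 4.817109 rad
V = θ·R_c·A = 4.817109·11.7275·304.1250 = 17180.820 mm³

Volume = 17180.820 mm³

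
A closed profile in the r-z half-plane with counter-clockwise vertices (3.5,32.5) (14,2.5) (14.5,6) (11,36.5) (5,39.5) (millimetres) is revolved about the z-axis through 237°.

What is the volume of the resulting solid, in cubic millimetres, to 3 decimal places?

Profile (r,z), 5 vertices: (3.5,32.5) (14,2.5) (14.5,6) (11,36.5) (5,39.5)
edge 0: (3.5,32.5)→(14,2.5)  cross = 3.5·2.5 − 14·32.5 = -446.2500; (r_i+r_j)·cross = 17.5·-446.2500 = -7809.3750
edge 1: (14,2.5)→(14.5,6)  cross = 14·6 − 14.5·2.5 = 47.7500; (r_i+r_j)·cross = 28.5·47.7500 = 1360.8750
edge 2: (14.5,6)→(11,36.5)  cross = 14.5·36.5 − 11·6 = 463.2500; (r_i+r_j)·cross = 25.5·463.2500 = 11812.8750
edge 3: (11,36.5)→(5,39.5)  cross = 11·39.5 − 5·36.5 = 252.0000; (r_i+r_j)·cross = 16·252.0000 = 4032.0000
edge 4: (5,39.5)→(3.5,32.5)  cross = 5·32.5 − 3.5·39.5 = 24.2500; (r_i+r_j)·cross = 8.5·24.2500 = 206.1250
Σcross = 341.0000 → A = |Σcross|/2 = 170.5000 mm²
Σ(r_i+r_j)·cross = 9602.5000 → first moment M = |Σ|/6 = 1600.4167
R_c = M/A = 1600.4167/170.5000 = 9.3866 mm
θ = 237° = 4.136430 rad
V = θ·R_c·A = 4.136430·9.3866·170.5000 = 6620.012 mm³

Volume = 6620.012 mm³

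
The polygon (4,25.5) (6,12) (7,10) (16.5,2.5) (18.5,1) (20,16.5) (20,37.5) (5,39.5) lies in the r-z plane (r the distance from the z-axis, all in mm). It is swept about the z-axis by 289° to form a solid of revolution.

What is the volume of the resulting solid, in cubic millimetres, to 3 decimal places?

Profile (r,z), 8 vertices: (4,25.5) (6,12) (7,10) (16.5,2.5) (18.5,1) (20,16.5) (20,37.5) (5,39.5)
edge 0: (4,25.5)→(6,12)  cross = 4·12 − 6·25.5 = -105.0000; (r_i+r_j)·cross = 10·-105.0000 = -1050.0000
edge 1: (6,12)→(7,10)  cross = 6·10 − 7·12 = -24.0000; (r_i+r_j)·cross = 13·-24.0000 = -312.0000
edge 2: (7,10)→(16.5,2.5)  cross = 7·2.5 − 16.5·10 = -147.5000; (r_i+r_j)·cross = 23.5·-147.5000 = -3466.2500
edge 3: (16.5,2.5)→(18.5,1)  cross = 16.5·1 − 18.5·2.5 = -29.7500; (r_i+r_j)·cross = 35·-29.7500 = -1041.2500
edge 4: (18.5,1)→(20,16.5)  cross = 18.5·16.5 − 20·1 = 285.2500; (r_i+r_j)·cross = 38.5·285.2500 = 10982.1250
edge 5: (20,16.5)→(20,37.5)  cross = 20·37.5 − 20·16.5 = 420.0000; (r_i+r_j)·cross = 40·420.0000 = 16800.0000
edge 6: (20,37.5)→(5,39.5)  cross = 20·39.5 − 5·37.5 = 602.5000; (r_i+r_j)·cross = 25·602.5000 = 15062.5000
edge 7: (5,39.5)→(4,25.5)  cross = 5·25.5 − 4·39.5 = -30.5000; (r_i+r_j)·cross = 9·-30.5000 = -274.5000
Σcross = 971.0000 → A = |Σcross|/2 = 485.5000 mm²
Σ(r_i+r_j)·cross = 36700.6250 → first moment M = |Σ|/6 = 6116.7708
R_c = M/A = 6116.7708/485.5000 = 12.5989 mm
θ = 289° = 5.044002 rad
V = θ·R_c·A = 5.044002·12.5989·485.5000 = 30853.001 mm³

Volume = 30853.001 mm³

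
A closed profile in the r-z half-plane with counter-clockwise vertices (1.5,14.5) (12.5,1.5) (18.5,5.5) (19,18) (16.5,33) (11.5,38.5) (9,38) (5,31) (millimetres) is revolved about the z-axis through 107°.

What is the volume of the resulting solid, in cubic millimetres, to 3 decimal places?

Volume = 9175.661 mm³

Profile (r,z), 8 vertices: (1.5,14.5) (12.5,1.5) (18.5,5.5) (19,18) (16.5,33) (11.5,38.5) (9,38) (5,31)
edge 0: (1.5,14.5)→(12.5,1.5)  cross = 1.5·1.5 − 12.5·14.5 = -179.0000; (r_i+r_j)·cross = 14·-179.0000 = -2506.0000
edge 1: (12.5,1.5)→(18.5,5.5)  cross = 12.5·5.5 − 18.5·1.5 = 41.0000; (r_i+r_j)·cross = 31·41.0000 = 1271.0000
edge 2: (18.5,5.5)→(19,18)  cross = 18.5·18 − 19·5.5 = 228.5000; (r_i+r_j)·cross = 37.5·228.5000 = 8568.7500
edge 3: (19,18)→(16.5,33)  cross = 19·33 − 16.5·18 = 330.0000; (r_i+r_j)·cross = 35.5·330.0000 = 11715.0000
edge 4: (16.5,33)→(11.5,38.5)  cross = 16.5·38.5 − 11.5·33 = 255.7500; (r_i+r_j)·cross = 28·255.7500 = 7161.0000
edge 5: (11.5,38.5)→(9,38)  cross = 11.5·38 − 9·38.5 = 90.5000; (r_i+r_j)·cross = 20.5·90.5000 = 1855.2500
edge 6: (9,38)→(5,31)  cross = 9·31 − 5·38 = 89.0000; (r_i+r_j)·cross = 14·89.0000 = 1246.0000
edge 7: (5,31)→(1.5,14.5)  cross = 5·14.5 − 1.5·31 = 26.0000; (r_i+r_j)·cross = 6.5·26.0000 = 169.0000
Σcross = 881.7500 → A = |Σcross|/2 = 440.8750 mm²
Σ(r_i+r_j)·cross = 29480.0000 → first moment M = |Σ|/6 = 4913.3333
R_c = M/A = 4913.3333/440.8750 = 11.1445 mm
θ = 107° = 1.867502 rad
V = θ·R_c·A = 1.867502·11.1445·440.8750 = 9175.661 mm³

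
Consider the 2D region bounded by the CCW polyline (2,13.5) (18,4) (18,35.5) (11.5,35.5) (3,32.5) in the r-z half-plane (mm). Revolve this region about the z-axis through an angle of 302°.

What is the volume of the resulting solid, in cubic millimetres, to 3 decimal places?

Volume = 23079.270 mm³

Profile (r,z), 5 vertices: (2,13.5) (18,4) (18,35.5) (11.5,35.5) (3,32.5)
edge 0: (2,13.5)→(18,4)  cross = 2·4 − 18·13.5 = -235.0000; (r_i+r_j)·cross = 20·-235.0000 = -4700.0000
edge 1: (18,4)→(18,35.5)  cross = 18·35.5 − 18·4 = 567.0000; (r_i+r_j)·cross = 36·567.0000 = 20412.0000
edge 2: (18,35.5)→(11.5,35.5)  cross = 18·35.5 − 11.5·35.5 = 230.7500; (r_i+r_j)·cross = 29.5·230.7500 = 6807.1250
edge 3: (11.5,35.5)→(3,32.5)  cross = 11.5·32.5 − 3·35.5 = 267.2500; (r_i+r_j)·cross = 14.5·267.2500 = 3875.1250
edge 4: (3,32.5)→(2,13.5)  cross = 3·13.5 − 2·32.5 = -24.5000; (r_i+r_j)·cross = 5·-24.5000 = -122.5000
Σcross = 805.5000 → A = |Σcross|/2 = 402.7500 mm²
Σ(r_i+r_j)·cross = 26271.7500 → first moment M = |Σ|/6 = 4378.6250
R_c = M/A = 4378.6250/402.7500 = 10.8718 mm
θ = 302° = 5.270894 rad
V = θ·R_c·A = 5.270894·10.8718·402.7500 = 23079.270 mm³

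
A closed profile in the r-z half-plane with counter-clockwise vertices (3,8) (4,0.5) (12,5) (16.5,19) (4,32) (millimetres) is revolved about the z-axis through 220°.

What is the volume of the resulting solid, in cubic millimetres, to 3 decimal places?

Volume = 8303.564 mm³

Profile (r,z), 5 vertices: (3,8) (4,0.5) (12,5) (16.5,19) (4,32)
edge 0: (3,8)→(4,0.5)  cross = 3·0.5 − 4·8 = -30.5000; (r_i+r_j)·cross = 7·-30.5000 = -213.5000
edge 1: (4,0.5)→(12,5)  cross = 4·5 − 12·0.5 = 14.0000; (r_i+r_j)·cross = 16·14.0000 = 224.0000
edge 2: (12,5)→(16.5,19)  cross = 12·19 − 16.5·5 = 145.5000; (r_i+r_j)·cross = 28.5·145.5000 = 4146.7500
edge 3: (16.5,19)→(4,32)  cross = 16.5·32 − 4·19 = 452.0000; (r_i+r_j)·cross = 20.5·452.0000 = 9266.0000
edge 4: (4,32)→(3,8)  cross = 4·8 − 3·32 = -64.0000; (r_i+r_j)·cross = 7·-64.0000 = -448.0000
Σcross = 517.0000 → A = |Σcross|/2 = 258.5000 mm²
Σ(r_i+r_j)·cross = 12975.2500 → first moment M = |Σ|/6 = 2162.5417
R_c = M/A = 2162.5417/258.5000 = 8.3657 mm
θ = 220° = 3.839724 rad
V = θ·R_c·A = 3.839724·8.3657·258.5000 = 8303.564 mm³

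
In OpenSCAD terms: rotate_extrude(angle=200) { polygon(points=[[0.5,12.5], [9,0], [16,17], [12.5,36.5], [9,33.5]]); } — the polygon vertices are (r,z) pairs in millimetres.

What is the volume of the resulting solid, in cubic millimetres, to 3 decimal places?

Profile (r,z), 5 vertices: (0.5,12.5) (9,0) (16,17) (12.5,36.5) (9,33.5)
edge 0: (0.5,12.5)→(9,0)  cross = 0.5·0 − 9·12.5 = -112.5000; (r_i+r_j)·cross = 9.5·-112.5000 = -1068.7500
edge 1: (9,0)→(16,17)  cross = 9·17 − 16·0 = 153.0000; (r_i+r_j)·cross = 25·153.0000 = 3825.0000
edge 2: (16,17)→(12.5,36.5)  cross = 16·36.5 − 12.5·17 = 371.5000; (r_i+r_j)·cross = 28.5·371.5000 = 10587.7500
edge 3: (12.5,36.5)→(9,33.5)  cross = 12.5·33.5 − 9·36.5 = 90.2500; (r_i+r_j)·cross = 21.5·90.2500 = 1940.3750
edge 4: (9,33.5)→(0.5,12.5)  cross = 9·12.5 − 0.5·33.5 = 95.7500; (r_i+r_j)·cross = 9.5·95.7500 = 909.6250
Σcross = 598.0000 → A = |Σcross|/2 = 299.0000 mm²
Σ(r_i+r_j)·cross = 16194.0000 → first moment M = |Σ|/6 = 2699.0000
R_c = M/A = 2699.0000/299.0000 = 9.0268 mm
θ = 200° = 3.490659 rad
V = θ·R_c·A = 3.490659·9.0268·299.0000 = 9421.287 mm³

Volume = 9421.287 mm³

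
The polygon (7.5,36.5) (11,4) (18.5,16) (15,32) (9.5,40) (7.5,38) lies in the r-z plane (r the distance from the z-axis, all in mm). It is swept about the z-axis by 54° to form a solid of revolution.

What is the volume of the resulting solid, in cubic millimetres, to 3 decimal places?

Volume = 2520.892 mm³

Profile (r,z), 6 vertices: (7.5,36.5) (11,4) (18.5,16) (15,32) (9.5,40) (7.5,38)
edge 0: (7.5,36.5)→(11,4)  cross = 7.5·4 − 11·36.5 = -371.5000; (r_i+r_j)·cross = 18.5·-371.5000 = -6872.7500
edge 1: (11,4)→(18.5,16)  cross = 11·16 − 18.5·4 = 102.0000; (r_i+r_j)·cross = 29.5·102.0000 = 3009.0000
edge 2: (18.5,16)→(15,32)  cross = 18.5·32 − 15·16 = 352.0000; (r_i+r_j)·cross = 33.5·352.0000 = 11792.0000
edge 3: (15,32)→(9.5,40)  cross = 15·40 − 9.5·32 = 296.0000; (r_i+r_j)·cross = 24.5·296.0000 = 7252.0000
edge 4: (9.5,40)→(7.5,38)  cross = 9.5·38 − 7.5·40 = 61.0000; (r_i+r_j)·cross = 17·61.0000 = 1037.0000
edge 5: (7.5,38)→(7.5,36.5)  cross = 7.5·36.5 − 7.5·38 = -11.2500; (r_i+r_j)·cross = 15·-11.2500 = -168.7500
Σcross = 428.2500 → A = |Σcross|/2 = 214.1250 mm²
Σ(r_i+r_j)·cross = 16048.5000 → first moment M = |Σ|/6 = 2674.7500
R_c = M/A = 2674.7500/214.1250 = 12.4915 mm
θ = 54° = 0.942478 rad
V = θ·R_c·A = 0.942478·12.4915·214.1250 = 2520.892 mm³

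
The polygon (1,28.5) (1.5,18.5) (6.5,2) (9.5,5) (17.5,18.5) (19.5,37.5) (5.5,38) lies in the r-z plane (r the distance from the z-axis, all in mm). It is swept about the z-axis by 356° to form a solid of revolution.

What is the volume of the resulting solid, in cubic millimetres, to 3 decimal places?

Volume = 27622.840 mm³

Profile (r,z), 7 vertices: (1,28.5) (1.5,18.5) (6.5,2) (9.5,5) (17.5,18.5) (19.5,37.5) (5.5,38)
edge 0: (1,28.5)→(1.5,18.5)  cross = 1·18.5 − 1.5·28.5 = -24.2500; (r_i+r_j)·cross = 2.5·-24.2500 = -60.6250
edge 1: (1.5,18.5)→(6.5,2)  cross = 1.5·2 − 6.5·18.5 = -117.2500; (r_i+r_j)·cross = 8·-117.2500 = -938.0000
edge 2: (6.5,2)→(9.5,5)  cross = 6.5·5 − 9.5·2 = 13.5000; (r_i+r_j)·cross = 16·13.5000 = 216.0000
edge 3: (9.5,5)→(17.5,18.5)  cross = 9.5·18.5 − 17.5·5 = 88.2500; (r_i+r_j)·cross = 27·88.2500 = 2382.7500
edge 4: (17.5,18.5)→(19.5,37.5)  cross = 17.5·37.5 − 19.5·18.5 = 295.5000; (r_i+r_j)·cross = 37·295.5000 = 10933.5000
edge 5: (19.5,37.5)→(5.5,38)  cross = 19.5·38 − 5.5·37.5 = 534.7500; (r_i+r_j)·cross = 25·534.7500 = 13368.7500
edge 6: (5.5,38)→(1,28.5)  cross = 5.5·28.5 − 1·38 = 118.7500; (r_i+r_j)·cross = 6.5·118.7500 = 771.8750
Σcross = 909.2500 → A = |Σcross|/2 = 454.6250 mm²
Σ(r_i+r_j)·cross = 26674.2500 → first moment M = |Σ|/6 = 4445.7083
R_c = M/A = 4445.7083/454.6250 = 9.7788 mm
θ = 356° = 6.213372 rad
V = θ·R_c·A = 6.213372·9.7788·454.6250 = 27622.840 mm³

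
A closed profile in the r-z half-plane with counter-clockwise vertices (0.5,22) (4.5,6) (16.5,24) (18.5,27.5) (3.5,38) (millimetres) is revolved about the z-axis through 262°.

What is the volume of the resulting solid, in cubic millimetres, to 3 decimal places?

Volume = 10388.364 mm³

Profile (r,z), 5 vertices: (0.5,22) (4.5,6) (16.5,24) (18.5,27.5) (3.5,38)
edge 0: (0.5,22)→(4.5,6)  cross = 0.5·6 − 4.5·22 = -96.0000; (r_i+r_j)·cross = 5·-96.0000 = -480.0000
edge 1: (4.5,6)→(16.5,24)  cross = 4.5·24 − 16.5·6 = 9.0000; (r_i+r_j)·cross = 21·9.0000 = 189.0000
edge 2: (16.5,24)→(18.5,27.5)  cross = 16.5·27.5 − 18.5·24 = 9.7500; (r_i+r_j)·cross = 35·9.7500 = 341.2500
edge 3: (18.5,27.5)→(3.5,38)  cross = 18.5·38 − 3.5·27.5 = 606.7500; (r_i+r_j)·cross = 22·606.7500 = 13348.5000
edge 4: (3.5,38)→(0.5,22)  cross = 3.5·22 − 0.5·38 = 58.0000; (r_i+r_j)·cross = 4·58.0000 = 232.0000
Σcross = 587.5000 → A = |Σcross|/2 = 293.7500 mm²
Σ(r_i+r_j)·cross = 13630.7500 → first moment M = |Σ|/6 = 2271.7917
R_c = M/A = 2271.7917/293.7500 = 7.7338 mm
θ = 262° = 4.572763 rad
V = θ·R_c·A = 4.572763·7.7338·293.7500 = 10388.364 mm³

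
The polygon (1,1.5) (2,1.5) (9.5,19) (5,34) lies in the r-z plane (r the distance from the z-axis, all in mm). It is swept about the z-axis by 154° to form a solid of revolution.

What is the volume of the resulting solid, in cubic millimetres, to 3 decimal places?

Profile (r,z), 4 vertices: (1,1.5) (2,1.5) (9.5,19) (5,34)
edge 0: (1,1.5)→(2,1.5)  cross = 1·1.5 − 2·1.5 = -1.5000; (r_i+r_j)·cross = 3·-1.5000 = -4.5000
edge 1: (2,1.5)→(9.5,19)  cross = 2·19 − 9.5·1.5 = 23.7500; (r_i+r_j)·cross = 11.5·23.7500 = 273.1250
edge 2: (9.5,19)→(5,34)  cross = 9.5·34 − 5·19 = 228.0000; (r_i+r_j)·cross = 14.5·228.0000 = 3306.0000
edge 3: (5,34)→(1,1.5)  cross = 5·1.5 − 1·34 = -26.5000; (r_i+r_j)·cross = 6·-26.5000 = -159.0000
Σcross = 223.7500 → A = |Σcross|/2 = 111.8750 mm²
Σ(r_i+r_j)·cross = 3415.6250 → first moment M = |Σ|/6 = 569.2708
R_c = M/A = 569.2708/111.8750 = 5.0885 mm
θ = 154° = 2.687807 rad
V = θ·R_c·A = 2.687807·5.0885·111.8750 = 1530.090 mm³

Volume = 1530.090 mm³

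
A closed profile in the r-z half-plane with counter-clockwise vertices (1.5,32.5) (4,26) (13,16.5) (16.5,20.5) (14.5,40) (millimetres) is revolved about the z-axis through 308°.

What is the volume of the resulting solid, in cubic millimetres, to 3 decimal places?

Volume = 11227.082 mm³

Profile (r,z), 5 vertices: (1.5,32.5) (4,26) (13,16.5) (16.5,20.5) (14.5,40)
edge 0: (1.5,32.5)→(4,26)  cross = 1.5·26 − 4·32.5 = -91.0000; (r_i+r_j)·cross = 5.5·-91.0000 = -500.5000
edge 1: (4,26)→(13,16.5)  cross = 4·16.5 − 13·26 = -272.0000; (r_i+r_j)·cross = 17·-272.0000 = -4624.0000
edge 2: (13,16.5)→(16.5,20.5)  cross = 13·20.5 − 16.5·16.5 = -5.7500; (r_i+r_j)·cross = 29.5·-5.7500 = -169.6250
edge 3: (16.5,20.5)→(14.5,40)  cross = 16.5·40 − 14.5·20.5 = 362.7500; (r_i+r_j)·cross = 31·362.7500 = 11245.2500
edge 4: (14.5,40)→(1.5,32.5)  cross = 14.5·32.5 − 1.5·40 = 411.2500; (r_i+r_j)·cross = 16·411.2500 = 6580.0000
Σcross = 405.2500 → A = |Σcross|/2 = 202.6250 mm²
Σ(r_i+r_j)·cross = 12531.1250 → first moment M = |Σ|/6 = 2088.5208
R_c = M/A = 2088.5208/202.6250 = 10.3073 mm
θ = 308° = 5.375614 rad
V = θ·R_c·A = 5.375614·10.3073·202.6250 = 11227.082 mm³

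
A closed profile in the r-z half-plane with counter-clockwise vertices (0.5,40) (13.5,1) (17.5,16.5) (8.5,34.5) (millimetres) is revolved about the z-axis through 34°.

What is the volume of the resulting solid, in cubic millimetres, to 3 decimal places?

Volume = 1361.435 mm³

Profile (r,z), 4 vertices: (0.5,40) (13.5,1) (17.5,16.5) (8.5,34.5)
edge 0: (0.5,40)→(13.5,1)  cross = 0.5·1 − 13.5·40 = -539.5000; (r_i+r_j)·cross = 14·-539.5000 = -7553.0000
edge 1: (13.5,1)→(17.5,16.5)  cross = 13.5·16.5 − 17.5·1 = 205.2500; (r_i+r_j)·cross = 31·205.2500 = 6362.7500
edge 2: (17.5,16.5)→(8.5,34.5)  cross = 17.5·34.5 − 8.5·16.5 = 463.5000; (r_i+r_j)·cross = 26·463.5000 = 12051.0000
edge 3: (8.5,34.5)→(0.5,40)  cross = 8.5·40 − 0.5·34.5 = 322.7500; (r_i+r_j)·cross = 9·322.7500 = 2904.7500
Σcross = 452.0000 → A = |Σcross|/2 = 226.0000 mm²
Σ(r_i+r_j)·cross = 13765.5000 → first moment M = |Σ|/6 = 2294.2500
R_c = M/A = 2294.2500/226.0000 = 10.1515 mm
θ = 34° = 0.593412 rad
V = θ·R_c·A = 0.593412·10.1515·226.0000 = 1361.435 mm³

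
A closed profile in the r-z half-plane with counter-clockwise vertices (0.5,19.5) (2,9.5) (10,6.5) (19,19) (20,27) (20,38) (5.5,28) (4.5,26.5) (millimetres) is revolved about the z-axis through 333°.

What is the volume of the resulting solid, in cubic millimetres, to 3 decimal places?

Volume = 23602.678 mm³

Profile (r,z), 8 vertices: (0.5,19.5) (2,9.5) (10,6.5) (19,19) (20,27) (20,38) (5.5,28) (4.5,26.5)
edge 0: (0.5,19.5)→(2,9.5)  cross = 0.5·9.5 − 2·19.5 = -34.2500; (r_i+r_j)·cross = 2.5·-34.2500 = -85.6250
edge 1: (2,9.5)→(10,6.5)  cross = 2·6.5 − 10·9.5 = -82.0000; (r_i+r_j)·cross = 12·-82.0000 = -984.0000
edge 2: (10,6.5)→(19,19)  cross = 10·19 − 19·6.5 = 66.5000; (r_i+r_j)·cross = 29·66.5000 = 1928.5000
edge 3: (19,19)→(20,27)  cross = 19·27 − 20·19 = 133.0000; (r_i+r_j)·cross = 39·133.0000 = 5187.0000
edge 4: (20,27)→(20,38)  cross = 20·38 − 20·27 = 220.0000; (r_i+r_j)·cross = 40·220.0000 = 8800.0000
edge 5: (20,38)→(5.5,28)  cross = 20·28 − 5.5·38 = 351.0000; (r_i+r_j)·cross = 25.5·351.0000 = 8950.5000
edge 6: (5.5,28)→(4.5,26.5)  cross = 5.5·26.5 − 4.5·28 = 19.7500; (r_i+r_j)·cross = 10·19.7500 = 197.5000
edge 7: (4.5,26.5)→(0.5,19.5)  cross = 4.5·19.5 − 0.5·26.5 = 74.5000; (r_i+r_j)·cross = 5·74.5000 = 372.5000
Σcross = 748.5000 → A = |Σcross|/2 = 374.2500 mm²
Σ(r_i+r_j)·cross = 24366.3750 → first moment M = |Σ|/6 = 4061.0625
R_c = M/A = 4061.0625/374.2500 = 10.8512 mm
θ = 333° = 5.811946 rad
V = θ·R_c·A = 5.811946·10.8512·374.2500 = 23602.678 mm³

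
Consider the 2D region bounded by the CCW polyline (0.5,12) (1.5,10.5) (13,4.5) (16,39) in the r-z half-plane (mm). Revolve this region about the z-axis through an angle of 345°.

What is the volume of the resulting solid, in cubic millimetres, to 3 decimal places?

Volume = 13602.687 mm³

Profile (r,z), 4 vertices: (0.5,12) (1.5,10.5) (13,4.5) (16,39)
edge 0: (0.5,12)→(1.5,10.5)  cross = 0.5·10.5 − 1.5·12 = -12.7500; (r_i+r_j)·cross = 2·-12.7500 = -25.5000
edge 1: (1.5,10.5)→(13,4.5)  cross = 1.5·4.5 − 13·10.5 = -129.7500; (r_i+r_j)·cross = 14.5·-129.7500 = -1881.3750
edge 2: (13,4.5)→(16,39)  cross = 13·39 − 16·4.5 = 435.0000; (r_i+r_j)·cross = 29·435.0000 = 12615.0000
edge 3: (16,39)→(0.5,12)  cross = 16·12 − 0.5·39 = 172.5000; (r_i+r_j)·cross = 16.5·172.5000 = 2846.2500
Σcross = 465.0000 → A = |Σcross|/2 = 232.5000 mm²
Σ(r_i+r_j)·cross = 13554.3750 → first moment M = |Σ|/6 = 2259.0625
R_c = M/A = 2259.0625/232.5000 = 9.7164 mm
θ = 345° = 6.021386 rad
V = θ·R_c·A = 6.021386·9.7164·232.5000 = 13602.687 mm³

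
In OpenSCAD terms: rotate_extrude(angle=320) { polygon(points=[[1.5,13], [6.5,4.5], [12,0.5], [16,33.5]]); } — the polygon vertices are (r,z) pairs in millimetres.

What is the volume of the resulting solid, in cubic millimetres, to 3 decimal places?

Profile (r,z), 4 vertices: (1.5,13) (6.5,4.5) (12,0.5) (16,33.5)
edge 0: (1.5,13)→(6.5,4.5)  cross = 1.5·4.5 − 6.5·13 = -77.7500; (r_i+r_j)·cross = 8·-77.7500 = -622.0000
edge 1: (6.5,4.5)→(12,0.5)  cross = 6.5·0.5 − 12·4.5 = -50.7500; (r_i+r_j)·cross = 18.5·-50.7500 = -938.8750
edge 2: (12,0.5)→(16,33.5)  cross = 12·33.5 − 16·0.5 = 394.0000; (r_i+r_j)·cross = 28·394.0000 = 11032.0000
edge 3: (16,33.5)→(1.5,13)  cross = 16·13 − 1.5·33.5 = 157.7500; (r_i+r_j)·cross = 17.5·157.7500 = 2760.6250
Σcross = 423.2500 → A = |Σcross|/2 = 211.6250 mm²
Σ(r_i+r_j)·cross = 12231.7500 → first moment M = |Σ|/6 = 2038.6250
R_c = M/A = 2038.6250/211.6250 = 9.6332 mm
θ = 320° = 5.585054 rad
V = θ·R_c·A = 5.585054·9.6332·211.6250 = 11385.830 mm³

Volume = 11385.830 mm³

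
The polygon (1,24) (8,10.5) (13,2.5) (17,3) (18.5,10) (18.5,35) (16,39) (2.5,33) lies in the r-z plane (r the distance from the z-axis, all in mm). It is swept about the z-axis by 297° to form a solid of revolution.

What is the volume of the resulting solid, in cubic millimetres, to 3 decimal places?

Volume = 26456.157 mm³

Profile (r,z), 8 vertices: (1,24) (8,10.5) (13,2.5) (17,3) (18.5,10) (18.5,35) (16,39) (2.5,33)
edge 0: (1,24)→(8,10.5)  cross = 1·10.5 − 8·24 = -181.5000; (r_i+r_j)·cross = 9·-181.5000 = -1633.5000
edge 1: (8,10.5)→(13,2.5)  cross = 8·2.5 − 13·10.5 = -116.5000; (r_i+r_j)·cross = 21·-116.5000 = -2446.5000
edge 2: (13,2.5)→(17,3)  cross = 13·3 − 17·2.5 = -3.5000; (r_i+r_j)·cross = 30·-3.5000 = -105.0000
edge 3: (17,3)→(18.5,10)  cross = 17·10 − 18.5·3 = 114.5000; (r_i+r_j)·cross = 35.5·114.5000 = 4064.7500
edge 4: (18.5,10)→(18.5,35)  cross = 18.5·35 − 18.5·10 = 462.5000; (r_i+r_j)·cross = 37·462.5000 = 17112.5000
edge 5: (18.5,35)→(16,39)  cross = 18.5·39 − 16·35 = 161.5000; (r_i+r_j)·cross = 34.5·161.5000 = 5571.7500
edge 6: (16,39)→(2.5,33)  cross = 16·33 − 2.5·39 = 430.5000; (r_i+r_j)·cross = 18.5·430.5000 = 7964.2500
edge 7: (2.5,33)→(1,24)  cross = 2.5·24 − 1·33 = 27.0000; (r_i+r_j)·cross = 3.5·27.0000 = 94.5000
Σcross = 894.5000 → A = |Σcross|/2 = 447.2500 mm²
Σ(r_i+r_j)·cross = 30622.7500 → first moment M = |Σ|/6 = 5103.7917
R_c = M/A = 5103.7917/447.2500 = 11.4115 mm
θ = 297° = 5.183628 rad
V = θ·R_c·A = 5.183628·11.4115·447.2500 = 26456.157 mm³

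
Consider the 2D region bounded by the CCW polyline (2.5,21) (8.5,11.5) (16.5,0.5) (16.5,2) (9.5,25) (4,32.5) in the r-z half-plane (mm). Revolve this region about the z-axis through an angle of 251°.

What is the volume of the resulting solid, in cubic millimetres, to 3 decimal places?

Profile (r,z), 6 vertices: (2.5,21) (8.5,11.5) (16.5,0.5) (16.5,2) (9.5,25) (4,32.5)
edge 0: (2.5,21)→(8.5,11.5)  cross = 2.5·11.5 − 8.5·21 = -149.7500; (r_i+r_j)·cross = 11·-149.7500 = -1647.2500
edge 1: (8.5,11.5)→(16.5,0.5)  cross = 8.5·0.5 − 16.5·11.5 = -185.5000; (r_i+r_j)·cross = 25·-185.5000 = -4637.5000
edge 2: (16.5,0.5)→(16.5,2)  cross = 16.5·2 − 16.5·0.5 = 24.7500; (r_i+r_j)·cross = 33·24.7500 = 816.7500
edge 3: (16.5,2)→(9.5,25)  cross = 16.5·25 − 9.5·2 = 393.5000; (r_i+r_j)·cross = 26·393.5000 = 10231.0000
edge 4: (9.5,25)→(4,32.5)  cross = 9.5·32.5 − 4·25 = 208.7500; (r_i+r_j)·cross = 13.5·208.7500 = 2818.1250
edge 5: (4,32.5)→(2.5,21)  cross = 4·21 − 2.5·32.5 = 2.7500; (r_i+r_j)·cross = 6.5·2.7500 = 17.8750
Σcross = 294.5000 → A = |Σcross|/2 = 147.2500 mm²
Σ(r_i+r_j)·cross = 7599.0000 → first moment M = |Σ|/6 = 1266.5000
R_c = M/A = 1266.5000/147.2500 = 8.6010 mm
θ = 251° = 4.380776 rad
V = θ·R_c·A = 4.380776·8.6010·147.2500 = 5548.253 mm³

Volume = 5548.253 mm³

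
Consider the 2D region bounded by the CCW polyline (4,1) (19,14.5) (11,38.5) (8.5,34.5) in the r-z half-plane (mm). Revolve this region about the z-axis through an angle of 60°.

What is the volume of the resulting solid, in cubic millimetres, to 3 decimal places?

Profile (r,z), 4 vertices: (4,1) (19,14.5) (11,38.5) (8.5,34.5)
edge 0: (4,1)→(19,14.5)  cross = 4·14.5 − 19·1 = 39.0000; (r_i+r_j)·cross = 23·39.0000 = 897.0000
edge 1: (19,14.5)→(11,38.5)  cross = 19·38.5 − 11·14.5 = 572.0000; (r_i+r_j)·cross = 30·572.0000 = 17160.0000
edge 2: (11,38.5)→(8.5,34.5)  cross = 11·34.5 − 8.5·38.5 = 52.2500; (r_i+r_j)·cross = 19.5·52.2500 = 1018.8750
edge 3: (8.5,34.5)→(4,1)  cross = 8.5·1 − 4·34.5 = -129.5000; (r_i+r_j)·cross = 12.5·-129.5000 = -1618.7500
Σcross = 533.7500 → A = |Σcross|/2 = 266.8750 mm²
Σ(r_i+r_j)·cross = 17457.1250 → first moment M = |Σ|/6 = 2909.5208
R_c = M/A = 2909.5208/266.8750 = 10.9022 mm
θ = 60° = 1.047198 rad
V = θ·R_c·A = 1.047198·10.9022·266.8750 = 3046.843 mm³

Volume = 3046.843 mm³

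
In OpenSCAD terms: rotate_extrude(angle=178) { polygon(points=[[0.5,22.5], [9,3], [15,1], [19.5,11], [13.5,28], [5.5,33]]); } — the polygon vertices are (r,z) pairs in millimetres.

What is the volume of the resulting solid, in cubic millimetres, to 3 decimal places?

Volume = 11155.980 mm³

Profile (r,z), 6 vertices: (0.5,22.5) (9,3) (15,1) (19.5,11) (13.5,28) (5.5,33)
edge 0: (0.5,22.5)→(9,3)  cross = 0.5·3 − 9·22.5 = -201.0000; (r_i+r_j)·cross = 9.5·-201.0000 = -1909.5000
edge 1: (9,3)→(15,1)  cross = 9·1 − 15·3 = -36.0000; (r_i+r_j)·cross = 24·-36.0000 = -864.0000
edge 2: (15,1)→(19.5,11)  cross = 15·11 − 19.5·1 = 145.5000; (r_i+r_j)·cross = 34.5·145.5000 = 5019.7500
edge 3: (19.5,11)→(13.5,28)  cross = 19.5·28 − 13.5·11 = 397.5000; (r_i+r_j)·cross = 33·397.5000 = 13117.5000
edge 4: (13.5,28)→(5.5,33)  cross = 13.5·33 − 5.5·28 = 291.5000; (r_i+r_j)·cross = 19·291.5000 = 5538.5000
edge 5: (5.5,33)→(0.5,22.5)  cross = 5.5·22.5 − 0.5·33 = 107.2500; (r_i+r_j)·cross = 6·107.2500 = 643.5000
Σcross = 704.7500 → A = |Σcross|/2 = 352.3750 mm²
Σ(r_i+r_j)·cross = 21545.7500 → first moment M = |Σ|/6 = 3590.9583
R_c = M/A = 3590.9583/352.3750 = 10.1907 mm
θ = 178° = 3.106686 rad
V = θ·R_c·A = 3.106686·10.1907·352.3750 = 11155.980 mm³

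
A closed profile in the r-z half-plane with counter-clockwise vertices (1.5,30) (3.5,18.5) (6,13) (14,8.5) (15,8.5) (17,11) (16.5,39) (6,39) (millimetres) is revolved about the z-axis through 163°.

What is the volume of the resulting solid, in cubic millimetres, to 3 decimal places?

Volume = 10922.587 mm³

Profile (r,z), 8 vertices: (1.5,30) (3.5,18.5) (6,13) (14,8.5) (15,8.5) (17,11) (16.5,39) (6,39)
edge 0: (1.5,30)→(3.5,18.5)  cross = 1.5·18.5 − 3.5·30 = -77.2500; (r_i+r_j)·cross = 5·-77.2500 = -386.2500
edge 1: (3.5,18.5)→(6,13)  cross = 3.5·13 − 6·18.5 = -65.5000; (r_i+r_j)·cross = 9.5·-65.5000 = -622.2500
edge 2: (6,13)→(14,8.5)  cross = 6·8.5 − 14·13 = -131.0000; (r_i+r_j)·cross = 20·-131.0000 = -2620.0000
edge 3: (14,8.5)→(15,8.5)  cross = 14·8.5 − 15·8.5 = -8.5000; (r_i+r_j)·cross = 29·-8.5000 = -246.5000
edge 4: (15,8.5)→(17,11)  cross = 15·11 − 17·8.5 = 20.5000; (r_i+r_j)·cross = 32·20.5000 = 656.0000
edge 5: (17,11)→(16.5,39)  cross = 17·39 − 16.5·11 = 481.5000; (r_i+r_j)·cross = 33.5·481.5000 = 16130.2500
edge 6: (16.5,39)→(6,39)  cross = 16.5·39 − 6·39 = 409.5000; (r_i+r_j)·cross = 22.5·409.5000 = 9213.7500
edge 7: (6,39)→(1.5,30)  cross = 6·30 − 1.5·39 = 121.5000; (r_i+r_j)·cross = 7.5·121.5000 = 911.2500
Σcross = 750.7500 → A = |Σcross|/2 = 375.3750 mm²
Σ(r_i+r_j)·cross = 23036.2500 → first moment M = |Σ|/6 = 3839.3750
R_c = M/A = 3839.3750/375.3750 = 10.2281 mm
θ = 163° = 2.844887 rad
V = θ·R_c·A = 2.844887·10.2281·375.3750 = 10922.587 mm³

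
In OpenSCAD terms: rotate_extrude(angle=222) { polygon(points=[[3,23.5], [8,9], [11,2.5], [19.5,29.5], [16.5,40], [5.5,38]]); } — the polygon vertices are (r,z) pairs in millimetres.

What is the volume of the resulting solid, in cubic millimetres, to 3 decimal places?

Profile (r,z), 6 vertices: (3,23.5) (8,9) (11,2.5) (19.5,29.5) (16.5,40) (5.5,38)
edge 0: (3,23.5)→(8,9)  cross = 3·9 − 8·23.5 = -161.0000; (r_i+r_j)·cross = 11·-161.0000 = -1771.0000
edge 1: (8,9)→(11,2.5)  cross = 8·2.5 − 11·9 = -79.0000; (r_i+r_j)·cross = 19·-79.0000 = -1501.0000
edge 2: (11,2.5)→(19.5,29.5)  cross = 11·29.5 − 19.5·2.5 = 275.7500; (r_i+r_j)·cross = 30.5·275.7500 = 8410.3750
edge 3: (19.5,29.5)→(16.5,40)  cross = 19.5·40 − 16.5·29.5 = 293.2500; (r_i+r_j)·cross = 36·293.2500 = 10557.0000
edge 4: (16.5,40)→(5.5,38)  cross = 16.5·38 − 5.5·40 = 407.0000; (r_i+r_j)·cross = 22·407.0000 = 8954.0000
edge 5: (5.5,38)→(3,23.5)  cross = 5.5·23.5 − 3·38 = 15.2500; (r_i+r_j)·cross = 8.5·15.2500 = 129.6250
Σcross = 751.2500 → A = |Σcross|/2 = 375.6250 mm²
Σ(r_i+r_j)·cross = 24779.0000 → first moment M = |Σ|/6 = 4129.8333
R_c = M/A = 4129.8333/375.6250 = 10.9946 mm
θ = 222° = 3.874631 rad
V = θ·R_c·A = 3.874631·10.9946·375.6250 = 16001.580 mm³

Volume = 16001.580 mm³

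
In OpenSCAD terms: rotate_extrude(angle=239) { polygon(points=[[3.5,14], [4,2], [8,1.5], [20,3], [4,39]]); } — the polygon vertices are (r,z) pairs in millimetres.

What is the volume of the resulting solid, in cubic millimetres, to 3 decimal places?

Profile (r,z), 5 vertices: (3.5,14) (4,2) (8,1.5) (20,3) (4,39)
edge 0: (3.5,14)→(4,2)  cross = 3.5·2 − 4·14 = -49.0000; (r_i+r_j)·cross = 7.5·-49.0000 = -367.5000
edge 1: (4,2)→(8,1.5)  cross = 4·1.5 − 8·2 = -10.0000; (r_i+r_j)·cross = 12·-10.0000 = -120.0000
edge 2: (8,1.5)→(20,3)  cross = 8·3 − 20·1.5 = -6.0000; (r_i+r_j)·cross = 28·-6.0000 = -168.0000
edge 3: (20,3)→(4,39)  cross = 20·39 − 4·3 = 768.0000; (r_i+r_j)·cross = 24·768.0000 = 18432.0000
edge 4: (4,39)→(3.5,14)  cross = 4·14 − 3.5·39 = -80.5000; (r_i+r_j)·cross = 7.5·-80.5000 = -603.7500
Σcross = 622.5000 → A = |Σcross|/2 = 311.2500 mm²
Σ(r_i+r_j)·cross = 17172.7500 → first moment M = |Σ|/6 = 2862.1250
R_c = M/A = 2862.1250/311.2500 = 9.1956 mm
θ = 239° = 4.171337 rad
V = θ·R_c·A = 4.171337·9.1956·311.2500 = 11938.888 mm³

Volume = 11938.888 mm³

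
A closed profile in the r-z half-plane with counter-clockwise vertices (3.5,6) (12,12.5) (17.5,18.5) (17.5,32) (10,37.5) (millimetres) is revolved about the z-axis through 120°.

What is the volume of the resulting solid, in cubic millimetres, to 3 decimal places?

Volume = 5658.968 mm³

Profile (r,z), 5 vertices: (3.5,6) (12,12.5) (17.5,18.5) (17.5,32) (10,37.5)
edge 0: (3.5,6)→(12,12.5)  cross = 3.5·12.5 − 12·6 = -28.2500; (r_i+r_j)·cross = 15.5·-28.2500 = -437.8750
edge 1: (12,12.5)→(17.5,18.5)  cross = 12·18.5 − 17.5·12.5 = 3.2500; (r_i+r_j)·cross = 29.5·3.2500 = 95.8750
edge 2: (17.5,18.5)→(17.5,32)  cross = 17.5·32 − 17.5·18.5 = 236.2500; (r_i+r_j)·cross = 35·236.2500 = 8268.7500
edge 3: (17.5,32)→(10,37.5)  cross = 17.5·37.5 − 10·32 = 336.2500; (r_i+r_j)·cross = 27.5·336.2500 = 9246.8750
edge 4: (10,37.5)→(3.5,6)  cross = 10·6 − 3.5·37.5 = -71.2500; (r_i+r_j)·cross = 13.5·-71.2500 = -961.8750
Σcross = 476.2500 → A = |Σcross|/2 = 238.1250 mm²
Σ(r_i+r_j)·cross = 16211.7500 → first moment M = |Σ|/6 = 2701.9583
R_c = M/A = 2701.9583/238.1250 = 11.3468 mm
θ = 120° = 2.094395 rad
V = θ·R_c·A = 2.094395·11.3468·238.1250 = 5658.968 mm³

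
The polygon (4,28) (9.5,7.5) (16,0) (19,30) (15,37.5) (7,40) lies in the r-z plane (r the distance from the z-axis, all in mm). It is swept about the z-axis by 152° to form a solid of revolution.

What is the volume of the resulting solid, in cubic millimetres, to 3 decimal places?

Volume = 12070.697 mm³

Profile (r,z), 6 vertices: (4,28) (9.5,7.5) (16,0) (19,30) (15,37.5) (7,40)
edge 0: (4,28)→(9.5,7.5)  cross = 4·7.5 − 9.5·28 = -236.0000; (r_i+r_j)·cross = 13.5·-236.0000 = -3186.0000
edge 1: (9.5,7.5)→(16,0)  cross = 9.5·0 − 16·7.5 = -120.0000; (r_i+r_j)·cross = 25.5·-120.0000 = -3060.0000
edge 2: (16,0)→(19,30)  cross = 16·30 − 19·0 = 480.0000; (r_i+r_j)·cross = 35·480.0000 = 16800.0000
edge 3: (19,30)→(15,37.5)  cross = 19·37.5 − 15·30 = 262.5000; (r_i+r_j)·cross = 34·262.5000 = 8925.0000
edge 4: (15,37.5)→(7,40)  cross = 15·40 − 7·37.5 = 337.5000; (r_i+r_j)·cross = 22·337.5000 = 7425.0000
edge 5: (7,40)→(4,28)  cross = 7·28 − 4·40 = 36.0000; (r_i+r_j)·cross = 11·36.0000 = 396.0000
Σcross = 760.0000 → A = |Σcross|/2 = 380.0000 mm²
Σ(r_i+r_j)·cross = 27300.0000 → first moment M = |Σ|/6 = 4550.0000
R_c = M/A = 4550.0000/380.0000 = 11.9737 mm
θ = 152° = 2.652900 rad
V = θ·R_c·A = 2.652900·11.9737·380.0000 = 12070.697 mm³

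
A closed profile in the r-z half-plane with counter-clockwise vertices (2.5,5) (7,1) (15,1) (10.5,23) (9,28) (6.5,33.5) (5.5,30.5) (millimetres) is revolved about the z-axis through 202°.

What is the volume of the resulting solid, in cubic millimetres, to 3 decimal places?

Volume = 6681.974 mm³

Profile (r,z), 7 vertices: (2.5,5) (7,1) (15,1) (10.5,23) (9,28) (6.5,33.5) (5.5,30.5)
edge 0: (2.5,5)→(7,1)  cross = 2.5·1 − 7·5 = -32.5000; (r_i+r_j)·cross = 9.5·-32.5000 = -308.7500
edge 1: (7,1)→(15,1)  cross = 7·1 − 15·1 = -8.0000; (r_i+r_j)·cross = 22·-8.0000 = -176.0000
edge 2: (15,1)→(10.5,23)  cross = 15·23 − 10.5·1 = 334.5000; (r_i+r_j)·cross = 25.5·334.5000 = 8529.7500
edge 3: (10.5,23)→(9,28)  cross = 10.5·28 − 9·23 = 87.0000; (r_i+r_j)·cross = 19.5·87.0000 = 1696.5000
edge 4: (9,28)→(6.5,33.5)  cross = 9·33.5 − 6.5·28 = 119.5000; (r_i+r_j)·cross = 15.5·119.5000 = 1852.2500
edge 5: (6.5,33.5)→(5.5,30.5)  cross = 6.5·30.5 − 5.5·33.5 = 14.0000; (r_i+r_j)·cross = 12·14.0000 = 168.0000
edge 6: (5.5,30.5)→(2.5,5)  cross = 5.5·5 − 2.5·30.5 = -48.7500; (r_i+r_j)·cross = 8·-48.7500 = -390.0000
Σcross = 465.7500 → A = |Σcross|/2 = 232.8750 mm²
Σ(r_i+r_j)·cross = 11371.7500 → first moment M = |Σ|/6 = 1895.2917
R_c = M/A = 1895.2917/232.8750 = 8.1387 mm
θ = 202° = 3.525565 rad
V = θ·R_c·A = 3.525565·8.1387·232.8750 = 6681.974 mm³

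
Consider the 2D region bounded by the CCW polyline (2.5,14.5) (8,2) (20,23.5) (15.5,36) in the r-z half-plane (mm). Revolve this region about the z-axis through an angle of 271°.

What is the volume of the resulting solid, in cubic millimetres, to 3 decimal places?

Profile (r,z), 4 vertices: (2.5,14.5) (8,2) (20,23.5) (15.5,36)
edge 0: (2.5,14.5)→(8,2)  cross = 2.5·2 − 8·14.5 = -111.0000; (r_i+r_j)·cross = 10.5·-111.0000 = -1165.5000
edge 1: (8,2)→(20,23.5)  cross = 8·23.5 − 20·2 = 148.0000; (r_i+r_j)·cross = 28·148.0000 = 4144.0000
edge 2: (20,23.5)→(15.5,36)  cross = 20·36 − 15.5·23.5 = 355.7500; (r_i+r_j)·cross = 35.5·355.7500 = 12629.1250
edge 3: (15.5,36)→(2.5,14.5)  cross = 15.5·14.5 − 2.5·36 = 134.7500; (r_i+r_j)·cross = 18·134.7500 = 2425.5000
Σcross = 527.5000 → A = |Σcross|/2 = 263.7500 mm²
Σ(r_i+r_j)·cross = 18033.1250 → first moment M = |Σ|/6 = 3005.5208
R_c = M/A = 3005.5208/263.7500 = 11.3953 mm
θ = 271° = 4.729842 rad
V = θ·R_c·A = 4.729842·11.3953·263.7500 = 14215.639 mm³

Volume = 14215.639 mm³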